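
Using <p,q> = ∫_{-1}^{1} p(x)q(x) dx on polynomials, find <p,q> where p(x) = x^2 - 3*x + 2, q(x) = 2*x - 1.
<p,q> = -26/3

Expand the product: p(x)·q(x) = 2*x^3 - 7*x^2 + 7*x - 2.
∫_{-1}^{1} of each monomial x^k gives [2/(k+1) if k even, 0 if k odd]. Integrating term-by-term (or equivalently evaluating the antiderivative F(x) = x^4/2 - 7*x^3/3 + 7*x^2/2 - 2*x at the endpoints):
  F(1) − F(−1) = -1/3 − (25/3) = -26/3.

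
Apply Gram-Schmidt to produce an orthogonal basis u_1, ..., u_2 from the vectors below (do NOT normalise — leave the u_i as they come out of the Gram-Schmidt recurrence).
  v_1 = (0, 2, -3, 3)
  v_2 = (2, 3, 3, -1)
Orthogonal basis:
  u_1 = (0, 2, -3, 3)
  u_2 = (2, 39/11, 24/11, -2/11)

Apply the Gram-Schmidt recurrence
  u_1 = v_1
  u_i = v_i − Σ_{j<i} ((v_i · u_j) / (u_j · u_j)) · u_j.

Step by step this gives:
  u_1 = (0, 2, -3, 3)
  u_2 = (2, 39/11, 24/11, -2/11)

Orthogonality check:
  u_2 · u_1 = 0 (should be 0)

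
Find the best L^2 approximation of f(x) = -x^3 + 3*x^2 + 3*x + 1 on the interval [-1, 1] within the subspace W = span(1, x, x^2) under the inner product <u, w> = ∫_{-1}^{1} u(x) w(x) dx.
g(x) = 3*x^2 + 12*x/5 + 1

The best approximation g ∈ W is the orthogonal projection of f onto W. Writing g = a_0 + a_1 x + a_2 x^2, the coefficients solve the normal equations G · a = b where
  G_{ij} = <φ_i, φ_j> and b_i = <f, φ_i>, with φ_0 = 1, φ_1 = x, φ_2 = x^2.
G =
  [2, 0, 2/3]
  [0, 2/3, 0]
  [2/3, 0, 2/5],
b = (4, 8/5, 28/15).
Solving gives a_0 = 1, a_1 = 12/5, a_2 = 3, so
  g(x) = 3*x^2 + 12*x/5 + 1.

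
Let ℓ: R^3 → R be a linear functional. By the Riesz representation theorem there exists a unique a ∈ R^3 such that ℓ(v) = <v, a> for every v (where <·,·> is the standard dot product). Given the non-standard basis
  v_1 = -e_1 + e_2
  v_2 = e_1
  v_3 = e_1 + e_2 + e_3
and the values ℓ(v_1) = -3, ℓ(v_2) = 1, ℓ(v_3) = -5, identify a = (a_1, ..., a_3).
a = (1, -2, -4)

Write a = (a_1, ..., a_3) in the standard basis. For each basis vector v_i, ℓ(v_i) = <v_i, a> is a linear equation in the a_j's. Collect the n equations into a matrix system V a = ℓ, where row i of V is v_i (expressed in the standard basis). Since V is invertible (lower-triangular with 1s on the diagonal, up to permutation), solve by back-substitution:
  V =
[[-1, 1, 0],
 [1, 0, 0],
 [1, 1, 1]]
  V a = (-3, 1, -5)
Solving gives a = (1, -2, -4).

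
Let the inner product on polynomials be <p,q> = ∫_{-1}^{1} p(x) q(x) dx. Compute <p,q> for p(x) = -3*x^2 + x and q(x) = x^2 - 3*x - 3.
<p,q> = 14/5

Expand the product: p(x)·q(x) = -3*x^4 + 10*x^3 + 6*x^2 - 3*x.
∫_{-1}^{1} of each monomial x^k gives [2/(k+1) if k even, 0 if k odd]. Integrating term-by-term (or equivalently evaluating the antiderivative F(x) = -3*x^5/5 + 5*x^4/2 + 2*x^3 - 3*x^2/2 at the endpoints):
  F(1) − F(−1) = 12/5 − (-2/5) = 14/5.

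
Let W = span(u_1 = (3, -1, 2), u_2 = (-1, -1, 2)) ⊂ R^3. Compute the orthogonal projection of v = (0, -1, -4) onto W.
proj_W(v) = (0, 7/5, -14/5)

Set up U = [u_1 | ... | u_2] ∈ R^(3×2). The projector onto W = col(U) is P = U (U^T U)^(-1) U^T.
Compute U^T U =
  [14, 2]
  [2, 6],
and U^T v = (-7, -7).
Solve U^T U · c = U^T v for the coefficients: c = (-7/20, -21/20). The projection is proj_W(v) = U c.
Check: (v - proj_W(v)) · u_1 = 0  (should be 0).
Check: (v - proj_W(v)) · u_2 = 0  (should be 0).
Result: proj_W(v) = (0, 7/5, -14/5).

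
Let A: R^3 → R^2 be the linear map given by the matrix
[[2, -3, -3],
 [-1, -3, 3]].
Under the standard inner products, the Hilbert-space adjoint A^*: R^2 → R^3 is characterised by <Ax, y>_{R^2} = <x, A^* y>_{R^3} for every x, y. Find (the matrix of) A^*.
A^* = A^T =
[[2, -1],
 [-3, -3],
 [-3, 3]]

For real matrices with standard dot products, the defining identity <Ax, y> = <x, A^* y> gives (Ax)^T y = x^T (A^*) y, i.e. x^T A^T y = x^T (A^*) y. Since this holds for all x, y, we must have A^* = A^T. Therefore
A^* =
[[2, -1],
 [-3, -3],
 [-3, 3]].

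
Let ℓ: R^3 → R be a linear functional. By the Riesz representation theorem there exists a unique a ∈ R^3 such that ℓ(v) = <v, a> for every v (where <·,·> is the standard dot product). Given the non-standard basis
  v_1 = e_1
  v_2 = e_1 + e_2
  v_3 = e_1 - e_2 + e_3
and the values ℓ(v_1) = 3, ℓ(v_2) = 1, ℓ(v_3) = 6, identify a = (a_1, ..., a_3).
a = (3, -2, 1)

Write a = (a_1, ..., a_3) in the standard basis. For each basis vector v_i, ℓ(v_i) = <v_i, a> is a linear equation in the a_j's. Collect the n equations into a matrix system V a = ℓ, where row i of V is v_i (expressed in the standard basis). Since V is invertible (lower-triangular with 1s on the diagonal, up to permutation), solve by back-substitution:
  V =
[[1, 0, 0],
 [1, 1, 0],
 [1, -1, 1]]
  V a = (3, 1, 6)
Solving gives a = (3, -2, 1).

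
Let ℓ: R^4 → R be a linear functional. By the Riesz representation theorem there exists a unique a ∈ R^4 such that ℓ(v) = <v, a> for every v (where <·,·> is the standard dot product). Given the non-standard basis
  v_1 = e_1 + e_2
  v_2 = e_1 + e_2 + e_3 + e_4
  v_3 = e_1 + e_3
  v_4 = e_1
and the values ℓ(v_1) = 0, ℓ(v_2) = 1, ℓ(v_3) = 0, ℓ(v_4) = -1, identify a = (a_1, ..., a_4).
a = (-1, 1, 1, 0)

Write a = (a_1, ..., a_4) in the standard basis. For each basis vector v_i, ℓ(v_i) = <v_i, a> is a linear equation in the a_j's. Collect the n equations into a matrix system V a = ℓ, where row i of V is v_i (expressed in the standard basis). Since V is invertible (lower-triangular with 1s on the diagonal, up to permutation), solve by back-substitution:
  V =
[[1, 1, 0, 0],
 [1, 1, 1, 1],
 [1, 0, 1, 0],
 [1, 0, 0, 0]]
  V a = (0, 1, 0, -1)
Solving gives a = (-1, 1, 1, 0).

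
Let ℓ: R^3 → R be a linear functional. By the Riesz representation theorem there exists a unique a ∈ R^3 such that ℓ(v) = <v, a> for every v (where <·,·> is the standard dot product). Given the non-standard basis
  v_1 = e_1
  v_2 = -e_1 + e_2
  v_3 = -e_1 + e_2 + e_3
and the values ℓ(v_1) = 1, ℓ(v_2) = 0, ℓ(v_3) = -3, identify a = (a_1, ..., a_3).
a = (1, 1, -3)

Write a = (a_1, ..., a_3) in the standard basis. For each basis vector v_i, ℓ(v_i) = <v_i, a> is a linear equation in the a_j's. Collect the n equations into a matrix system V a = ℓ, where row i of V is v_i (expressed in the standard basis). Since V is invertible (lower-triangular with 1s on the diagonal, up to permutation), solve by back-substitution:
  V =
[[1, 0, 0],
 [-1, 1, 0],
 [-1, 1, 1]]
  V a = (1, 0, -3)
Solving gives a = (1, 1, -3).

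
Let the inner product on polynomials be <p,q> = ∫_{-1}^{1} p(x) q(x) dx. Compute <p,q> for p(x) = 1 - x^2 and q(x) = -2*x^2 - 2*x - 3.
<p,q> = -68/15

Expand the product: p(x)·q(x) = 2*x^4 + 2*x^3 + x^2 - 2*x - 3.
∫_{-1}^{1} of each monomial x^k gives [2/(k+1) if k even, 0 if k odd]. Integrating term-by-term (or equivalently evaluating the antiderivative F(x) = 2*x^5/5 + x^4/2 + x^3/3 - x^2 - 3*x at the endpoints):
  F(1) − F(−1) = -83/30 − (53/30) = -68/15.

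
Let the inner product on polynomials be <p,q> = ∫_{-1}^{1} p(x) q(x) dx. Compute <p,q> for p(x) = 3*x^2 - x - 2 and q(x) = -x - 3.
<p,q> = 20/3

Expand the product: p(x)·q(x) = -3*x^3 - 8*x^2 + 5*x + 6.
∫_{-1}^{1} of each monomial x^k gives [2/(k+1) if k even, 0 if k odd]. Integrating term-by-term (or equivalently evaluating the antiderivative F(x) = -3*x^4/4 - 8*x^3/3 + 5*x^2/2 + 6*x at the endpoints):
  F(1) − F(−1) = 61/12 − (-19/12) = 20/3.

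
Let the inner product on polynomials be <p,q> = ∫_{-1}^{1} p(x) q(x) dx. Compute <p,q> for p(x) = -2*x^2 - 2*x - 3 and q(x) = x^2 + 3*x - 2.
<p,q> = 118/15

Expand the product: p(x)·q(x) = -2*x^4 - 8*x^3 - 5*x^2 - 5*x + 6.
∫_{-1}^{1} of each monomial x^k gives [2/(k+1) if k even, 0 if k odd]. Integrating term-by-term (or equivalently evaluating the antiderivative F(x) = -2*x^5/5 - 2*x^4 - 5*x^3/3 - 5*x^2/2 + 6*x at the endpoints):
  F(1) − F(−1) = -17/30 − (-253/30) = 118/15.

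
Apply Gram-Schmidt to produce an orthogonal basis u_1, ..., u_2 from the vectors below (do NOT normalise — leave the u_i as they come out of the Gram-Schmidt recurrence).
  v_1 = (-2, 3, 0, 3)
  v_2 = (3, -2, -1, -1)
Orthogonal basis:
  u_1 = (-2, 3, 0, 3)
  u_2 = (18/11, 1/22, -1, 23/22)

Apply the Gram-Schmidt recurrence
  u_1 = v_1
  u_i = v_i − Σ_{j<i} ((v_i · u_j) / (u_j · u_j)) · u_j.

Step by step this gives:
  u_1 = (-2, 3, 0, 3)
  u_2 = (18/11, 1/22, -1, 23/22)

Orthogonality check:
  u_2 · u_1 = 0 (should be 0)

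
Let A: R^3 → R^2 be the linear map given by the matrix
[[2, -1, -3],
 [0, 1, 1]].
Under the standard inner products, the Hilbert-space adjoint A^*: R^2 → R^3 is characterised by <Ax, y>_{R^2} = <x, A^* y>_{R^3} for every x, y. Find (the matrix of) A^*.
A^* = A^T =
[[2, 0],
 [-1, 1],
 [-3, 1]]

For real matrices with standard dot products, the defining identity <Ax, y> = <x, A^* y> gives (Ax)^T y = x^T (A^*) y, i.e. x^T A^T y = x^T (A^*) y. Since this holds for all x, y, we must have A^* = A^T. Therefore
A^* =
[[2, 0],
 [-1, 1],
 [-3, 1]].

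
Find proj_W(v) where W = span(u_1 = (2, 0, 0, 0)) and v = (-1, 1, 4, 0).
proj_W(v) = (-1, 0, 0, 0)

Set up U = [u_1 | ... | u_1] ∈ R^(4×1). The projector onto W = col(U) is P = U (U^T U)^(-1) U^T.
Compute U^T U =
  [4],
and U^T v = (-2).
Solve U^T U · c = U^T v for the coefficients: c = (-1/2). The projection is proj_W(v) = U c.
Check: (v - proj_W(v)) · u_1 = 0  (should be 0).
Result: proj_W(v) = (-1, 0, 0, 0).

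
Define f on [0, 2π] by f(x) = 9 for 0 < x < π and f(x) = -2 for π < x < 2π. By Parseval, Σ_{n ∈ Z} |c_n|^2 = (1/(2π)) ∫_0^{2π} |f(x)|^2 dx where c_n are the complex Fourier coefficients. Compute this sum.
Σ |c_n|^2 = 85/2

Parseval equates the L^2 energy of f (normalised by 1/(2π)) with the ℓ^2 sum of its Fourier coefficients: (1/(2π)) ∫_0^{2π} |f|^2 = Σ |c_n|^2.
Compute the left side: (1/(2π)) [∫_0^π 9^2 dx + ∫_π^{2π} (-2)^2 dx] = (1/(2π)) · (81π + 4π) = (81 + 4)/2 = 85/2.
So Σ_{n ∈ Z} |c_n|^2 = 85/2.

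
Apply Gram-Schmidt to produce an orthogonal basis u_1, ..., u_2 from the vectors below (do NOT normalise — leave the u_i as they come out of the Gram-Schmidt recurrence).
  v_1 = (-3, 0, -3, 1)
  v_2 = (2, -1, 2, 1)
Orthogonal basis:
  u_1 = (-3, 0, -3, 1)
  u_2 = (5/19, -1, 5/19, 30/19)

Apply the Gram-Schmidt recurrence
  u_1 = v_1
  u_i = v_i − Σ_{j<i} ((v_i · u_j) / (u_j · u_j)) · u_j.

Step by step this gives:
  u_1 = (-3, 0, -3, 1)
  u_2 = (5/19, -1, 5/19, 30/19)

Orthogonality check:
  u_2 · u_1 = 0 (should be 0)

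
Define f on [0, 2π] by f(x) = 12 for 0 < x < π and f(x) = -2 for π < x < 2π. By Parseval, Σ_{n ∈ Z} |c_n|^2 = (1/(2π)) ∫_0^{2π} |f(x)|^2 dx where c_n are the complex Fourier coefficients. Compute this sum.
Σ |c_n|^2 = 74

Parseval equates the L^2 energy of f (normalised by 1/(2π)) with the ℓ^2 sum of its Fourier coefficients: (1/(2π)) ∫_0^{2π} |f|^2 = Σ |c_n|^2.
Compute the left side: (1/(2π)) [∫_0^π 12^2 dx + ∫_π^{2π} (-2)^2 dx] = (1/(2π)) · (144π + 4π) = (144 + 4)/2 = 74.
So Σ_{n ∈ Z} |c_n|^2 = 74.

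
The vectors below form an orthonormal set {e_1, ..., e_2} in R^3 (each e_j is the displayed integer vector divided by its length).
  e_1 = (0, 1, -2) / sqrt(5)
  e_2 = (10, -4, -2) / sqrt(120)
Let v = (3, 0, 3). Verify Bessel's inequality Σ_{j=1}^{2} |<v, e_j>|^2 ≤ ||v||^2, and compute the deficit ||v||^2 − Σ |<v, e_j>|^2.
Σ |<v, e_j>|^2 = 12; ||v||^2 = 18; deficit = 6

Write each e_j = u_j / sqrt(<u_j, u_j>) where u_j is the displayed integer vector. Then <v, e_j> = <v, u_j> / sqrt(<u_j, u_j>), so |<v, e_j>|^2 = <v, u_j>^2 / <u_j, u_j>.
Coefficients: <v, e_1> = -6/sqrt(5), <v, e_2> = 24/sqrt(120).
Square and sum: Σ |<v, e_j>|^2 = 12.
Compute ||v||^2 = v·v = 18.
Deficit = 18 − 12 = 6 ≥ 0, confirming Bessel's inequality. (The deficit equals ||v − Σ <v,e_j> e_j||^2, the squared distance from v to span{e_j}.)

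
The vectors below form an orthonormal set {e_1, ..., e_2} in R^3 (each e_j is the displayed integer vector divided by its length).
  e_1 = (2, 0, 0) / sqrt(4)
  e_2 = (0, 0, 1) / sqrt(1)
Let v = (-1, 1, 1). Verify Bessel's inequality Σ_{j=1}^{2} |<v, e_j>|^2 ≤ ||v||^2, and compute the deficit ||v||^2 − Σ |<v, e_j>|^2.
Σ |<v, e_j>|^2 = 2; ||v||^2 = 3; deficit = 1

Write each e_j = u_j / sqrt(<u_j, u_j>) where u_j is the displayed integer vector. Then <v, e_j> = <v, u_j> / sqrt(<u_j, u_j>), so |<v, e_j>|^2 = <v, u_j>^2 / <u_j, u_j>.
Coefficients: <v, e_1> = -2/sqrt(4), <v, e_2> = 1/sqrt(1).
Square and sum: Σ |<v, e_j>|^2 = 2.
Compute ||v||^2 = v·v = 3.
Deficit = 3 − 2 = 1 ≥ 0, confirming Bessel's inequality. (The deficit equals ||v − Σ <v,e_j> e_j||^2, the squared distance from v to span{e_j}.)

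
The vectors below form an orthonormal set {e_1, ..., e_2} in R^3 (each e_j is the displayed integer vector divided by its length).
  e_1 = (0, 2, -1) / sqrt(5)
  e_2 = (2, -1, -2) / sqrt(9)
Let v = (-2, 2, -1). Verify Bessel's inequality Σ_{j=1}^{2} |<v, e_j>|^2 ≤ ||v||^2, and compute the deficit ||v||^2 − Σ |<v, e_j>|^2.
Σ |<v, e_j>|^2 = 61/9; ||v||^2 = 9; deficit = 20/9

Write each e_j = u_j / sqrt(<u_j, u_j>) where u_j is the displayed integer vector. Then <v, e_j> = <v, u_j> / sqrt(<u_j, u_j>), so |<v, e_j>|^2 = <v, u_j>^2 / <u_j, u_j>.
Coefficients: <v, e_1> = 5/sqrt(5), <v, e_2> = -4/sqrt(9).
Square and sum: Σ |<v, e_j>|^2 = 61/9.
Compute ||v||^2 = v·v = 9.
Deficit = 9 − 61/9 = 20/9 ≥ 0, confirming Bessel's inequality. (The deficit equals ||v − Σ <v,e_j> e_j||^2, the squared distance from v to span{e_j}.)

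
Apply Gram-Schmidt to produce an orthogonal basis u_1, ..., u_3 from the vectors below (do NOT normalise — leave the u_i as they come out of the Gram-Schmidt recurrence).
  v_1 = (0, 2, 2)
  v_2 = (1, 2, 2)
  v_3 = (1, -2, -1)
Orthogonal basis:
  u_1 = (0, 2, 2)
  u_2 = (1, 0, 0)
  u_3 = (0, -1/2, 1/2)

Apply the Gram-Schmidt recurrence
  u_1 = v_1
  u_i = v_i − Σ_{j<i} ((v_i · u_j) / (u_j · u_j)) · u_j.

Step by step this gives:
  u_1 = (0, 2, 2)
  u_2 = (1, 0, 0)
  u_3 = (0, -1/2, 1/2)

Orthogonality check:
  u_2 · u_1 = 0 (should be 0)
  u_3 · u_1 = 0 (should be 0)
  u_3 · u_2 = 0 (should be 0)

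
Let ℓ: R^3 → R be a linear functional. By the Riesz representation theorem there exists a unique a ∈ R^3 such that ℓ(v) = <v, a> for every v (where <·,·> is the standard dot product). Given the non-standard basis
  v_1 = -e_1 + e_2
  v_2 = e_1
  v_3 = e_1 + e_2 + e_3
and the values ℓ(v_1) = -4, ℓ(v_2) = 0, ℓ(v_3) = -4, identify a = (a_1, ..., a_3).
a = (0, -4, 0)

Write a = (a_1, ..., a_3) in the standard basis. For each basis vector v_i, ℓ(v_i) = <v_i, a> is a linear equation in the a_j's. Collect the n equations into a matrix system V a = ℓ, where row i of V is v_i (expressed in the standard basis). Since V is invertible (lower-triangular with 1s on the diagonal, up to permutation), solve by back-substitution:
  V =
[[-1, 1, 0],
 [1, 0, 0],
 [1, 1, 1]]
  V a = (-4, 0, -4)
Solving gives a = (0, -4, 0).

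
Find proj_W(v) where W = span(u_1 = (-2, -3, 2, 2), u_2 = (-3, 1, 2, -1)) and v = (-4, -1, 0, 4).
proj_W(v) = (-328/145, -349/145, 302/145, 224/145)

Set up U = [u_1 | ... | u_2] ∈ R^(4×2). The projector onto W = col(U) is P = U (U^T U)^(-1) U^T.
Compute U^T U =
  [21, 5]
  [5, 15],
and U^T v = (19, 7).
Solve U^T U · c = U^T v for the coefficients: c = (25/29, 26/145). The projection is proj_W(v) = U c.
Check: (v - proj_W(v)) · u_1 = 0  (should be 0).
Check: (v - proj_W(v)) · u_2 = 0  (should be 0).
Result: proj_W(v) = (-328/145, -349/145, 302/145, 224/145).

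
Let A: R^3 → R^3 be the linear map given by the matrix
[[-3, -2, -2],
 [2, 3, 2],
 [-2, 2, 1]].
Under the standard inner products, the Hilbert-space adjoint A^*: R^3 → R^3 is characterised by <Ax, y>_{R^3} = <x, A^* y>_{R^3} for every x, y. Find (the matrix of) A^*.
A^* = A^T =
[[-3, 2, -2],
 [-2, 3, 2],
 [-2, 2, 1]]

For real matrices with standard dot products, the defining identity <Ax, y> = <x, A^* y> gives (Ax)^T y = x^T (A^*) y, i.e. x^T A^T y = x^T (A^*) y. Since this holds for all x, y, we must have A^* = A^T. Therefore
A^* =
[[-3, 2, -2],
 [-2, 3, 2],
 [-2, 2, 1]].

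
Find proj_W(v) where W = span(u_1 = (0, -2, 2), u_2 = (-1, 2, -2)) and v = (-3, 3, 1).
proj_W(v) = (-3, 1, -1)

Set up U = [u_1 | ... | u_2] ∈ R^(3×2). The projector onto W = col(U) is P = U (U^T U)^(-1) U^T.
Compute U^T U =
  [8, -8]
  [-8, 9],
and U^T v = (-4, 7).
Solve U^T U · c = U^T v for the coefficients: c = (5/2, 3). The projection is proj_W(v) = U c.
Check: (v - proj_W(v)) · u_1 = 0  (should be 0).
Check: (v - proj_W(v)) · u_2 = 0  (should be 0).
Result: proj_W(v) = (-3, 1, -1).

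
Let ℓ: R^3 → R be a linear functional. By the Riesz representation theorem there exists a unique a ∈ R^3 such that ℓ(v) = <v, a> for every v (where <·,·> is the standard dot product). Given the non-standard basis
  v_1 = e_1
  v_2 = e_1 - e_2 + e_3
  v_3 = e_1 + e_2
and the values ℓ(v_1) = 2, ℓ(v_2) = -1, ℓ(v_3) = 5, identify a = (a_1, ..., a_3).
a = (2, 3, 0)

Write a = (a_1, ..., a_3) in the standard basis. For each basis vector v_i, ℓ(v_i) = <v_i, a> is a linear equation in the a_j's. Collect the n equations into a matrix system V a = ℓ, where row i of V is v_i (expressed in the standard basis). Since V is invertible (lower-triangular with 1s on the diagonal, up to permutation), solve by back-substitution:
  V =
[[1, 0, 0],
 [1, -1, 1],
 [1, 1, 0]]
  V a = (2, -1, 5)
Solving gives a = (2, 3, 0).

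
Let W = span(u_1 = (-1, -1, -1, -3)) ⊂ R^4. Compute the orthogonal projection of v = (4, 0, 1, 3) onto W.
proj_W(v) = (7/6, 7/6, 7/6, 7/2)

Set up U = [u_1 | ... | u_1] ∈ R^(4×1). The projector onto W = col(U) is P = U (U^T U)^(-1) U^T.
Compute U^T U =
  [12],
and U^T v = (-14).
Solve U^T U · c = U^T v for the coefficients: c = (-7/6). The projection is proj_W(v) = U c.
Check: (v - proj_W(v)) · u_1 = 0  (should be 0).
Result: proj_W(v) = (7/6, 7/6, 7/6, 7/2).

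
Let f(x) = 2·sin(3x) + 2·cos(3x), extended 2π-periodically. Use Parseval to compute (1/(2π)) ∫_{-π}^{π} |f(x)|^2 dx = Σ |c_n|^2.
Σ |c_n|^2 = 4

Expand |f|^2 and use orthogonality of {sin(nx), cos(mx)} on [-π, π]:
  ∫_{-π}^{π} sin(nx)^2 dx = π, ∫ cos(mx)^2 dx = π, and cross terms integrate to 0.
So ∫_{-π}^{π} f(x)^2 dx = 2^2 · π + 2^2 · π = (4 + 4)π.
Divide by 2π: (4 + 4)/2 = 4.
By Parseval, this equals Σ |c_n|^2.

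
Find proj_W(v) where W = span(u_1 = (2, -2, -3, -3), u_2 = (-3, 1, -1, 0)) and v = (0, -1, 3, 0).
proj_W(v) = (223/261, 55/261, 430/261, 97/87)

Set up U = [u_1 | ... | u_2] ∈ R^(4×2). The projector onto W = col(U) is P = U (U^T U)^(-1) U^T.
Compute U^T U =
  [26, -5]
  [-5, 11],
and U^T v = (-7, -4).
Solve U^T U · c = U^T v for the coefficients: c = (-97/261, -139/261). The projection is proj_W(v) = U c.
Check: (v - proj_W(v)) · u_1 = 0  (should be 0).
Check: (v - proj_W(v)) · u_2 = 0  (should be 0).
Result: proj_W(v) = (223/261, 55/261, 430/261, 97/87).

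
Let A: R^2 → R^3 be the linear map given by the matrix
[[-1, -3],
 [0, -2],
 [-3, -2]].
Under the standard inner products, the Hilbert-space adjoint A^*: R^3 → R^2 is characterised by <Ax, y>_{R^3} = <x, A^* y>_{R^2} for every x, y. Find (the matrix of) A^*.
A^* = A^T =
[[-1, 0, -3],
 [-3, -2, -2]]

For real matrices with standard dot products, the defining identity <Ax, y> = <x, A^* y> gives (Ax)^T y = x^T (A^*) y, i.e. x^T A^T y = x^T (A^*) y. Since this holds for all x, y, we must have A^* = A^T. Therefore
A^* =
[[-1, 0, -3],
 [-3, -2, -2]].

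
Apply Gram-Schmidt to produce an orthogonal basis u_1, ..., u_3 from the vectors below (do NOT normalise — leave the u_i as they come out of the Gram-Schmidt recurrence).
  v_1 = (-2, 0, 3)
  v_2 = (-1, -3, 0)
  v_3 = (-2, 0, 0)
Orthogonal basis:
  u_1 = (-2, 0, 3)
  u_2 = (-9/13, -3, -6/13)
  u_3 = (-9/7, 3/7, -6/7)

Apply the Gram-Schmidt recurrence
  u_1 = v_1
  u_i = v_i − Σ_{j<i} ((v_i · u_j) / (u_j · u_j)) · u_j.

Step by step this gives:
  u_1 = (-2, 0, 3)
  u_2 = (-9/13, -3, -6/13)
  u_3 = (-9/7, 3/7, -6/7)

Orthogonality check:
  u_2 · u_1 = 0 (should be 0)
  u_3 · u_1 = 0 (should be 0)
  u_3 · u_2 = 0 (should be 0)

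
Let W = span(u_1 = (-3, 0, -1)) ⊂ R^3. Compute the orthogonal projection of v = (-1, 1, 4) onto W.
proj_W(v) = (3/10, 0, 1/10)

Set up U = [u_1 | ... | u_1] ∈ R^(3×1). The projector onto W = col(U) is P = U (U^T U)^(-1) U^T.
Compute U^T U =
  [10],
and U^T v = (-1).
Solve U^T U · c = U^T v for the coefficients: c = (-1/10). The projection is proj_W(v) = U c.
Check: (v - proj_W(v)) · u_1 = 0  (should be 0).
Result: proj_W(v) = (3/10, 0, 1/10).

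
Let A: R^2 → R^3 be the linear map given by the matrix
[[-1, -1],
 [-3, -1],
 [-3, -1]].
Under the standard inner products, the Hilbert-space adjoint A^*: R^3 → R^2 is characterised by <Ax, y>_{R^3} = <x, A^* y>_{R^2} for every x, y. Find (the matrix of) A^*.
A^* = A^T =
[[-1, -3, -3],
 [-1, -1, -1]]

For real matrices with standard dot products, the defining identity <Ax, y> = <x, A^* y> gives (Ax)^T y = x^T (A^*) y, i.e. x^T A^T y = x^T (A^*) y. Since this holds for all x, y, we must have A^* = A^T. Therefore
A^* =
[[-1, -3, -3],
 [-1, -1, -1]].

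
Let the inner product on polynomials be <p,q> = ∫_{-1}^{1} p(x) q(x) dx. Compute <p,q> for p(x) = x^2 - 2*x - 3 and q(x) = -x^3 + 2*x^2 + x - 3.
<p,q> = 184/15

Expand the product: p(x)·q(x) = -x^5 + 4*x^4 - 11*x^2 + 3*x + 9.
∫_{-1}^{1} of each monomial x^k gives [2/(k+1) if k even, 0 if k odd]. Integrating term-by-term (or equivalently evaluating the antiderivative F(x) = -x^6/6 + 4*x^5/5 - 11*x^3/3 + 3*x^2/2 + 9*x at the endpoints):
  F(1) − F(−1) = 112/15 − (-24/5) = 184/15.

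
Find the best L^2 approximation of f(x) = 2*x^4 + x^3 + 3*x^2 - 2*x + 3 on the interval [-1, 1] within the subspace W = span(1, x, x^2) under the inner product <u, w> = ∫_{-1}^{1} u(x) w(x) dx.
g(x) = 33*x^2/7 - 7*x/5 + 99/35

The best approximation g ∈ W is the orthogonal projection of f onto W. Writing g = a_0 + a_1 x + a_2 x^2, the coefficients solve the normal equations G · a = b where
  G_{ij} = <φ_i, φ_j> and b_i = <f, φ_i>, with φ_0 = 1, φ_1 = x, φ_2 = x^2.
G =
  [2, 0, 2/3]
  [0, 2/3, 0]
  [2/3, 0, 2/5],
b = (44/5, -14/15, 132/35).
Solving gives a_0 = 99/35, a_1 = -7/5, a_2 = 33/7, so
  g(x) = 33*x^2/7 - 7*x/5 + 99/35.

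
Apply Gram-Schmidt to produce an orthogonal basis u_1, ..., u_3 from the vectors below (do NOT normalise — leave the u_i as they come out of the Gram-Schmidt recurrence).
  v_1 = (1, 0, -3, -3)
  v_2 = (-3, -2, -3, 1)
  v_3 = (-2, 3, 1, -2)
Orthogonal basis:
  u_1 = (1, 0, -3, -3)
  u_2 = (-60/19, -2, -48/19, 28/19)
  u_3 = (-297/107, 272/107, 62/107, -161/107)

Apply the Gram-Schmidt recurrence
  u_1 = v_1
  u_i = v_i − Σ_{j<i} ((v_i · u_j) / (u_j · u_j)) · u_j.

Step by step this gives:
  u_1 = (1, 0, -3, -3)
  u_2 = (-60/19, -2, -48/19, 28/19)
  u_3 = (-297/107, 272/107, 62/107, -161/107)

Orthogonality check:
  u_2 · u_1 = 0 (should be 0)
  u_3 · u_1 = 0 (should be 0)
  u_3 · u_2 = 0 (should be 0)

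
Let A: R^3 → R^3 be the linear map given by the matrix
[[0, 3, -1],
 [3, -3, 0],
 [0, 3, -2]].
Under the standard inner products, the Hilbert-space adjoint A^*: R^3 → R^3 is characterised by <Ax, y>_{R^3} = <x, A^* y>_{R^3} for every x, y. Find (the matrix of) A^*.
A^* = A^T =
[[0, 3, 0],
 [3, -3, 3],
 [-1, 0, -2]]

For real matrices with standard dot products, the defining identity <Ax, y> = <x, A^* y> gives (Ax)^T y = x^T (A^*) y, i.e. x^T A^T y = x^T (A^*) y. Since this holds for all x, y, we must have A^* = A^T. Therefore
A^* =
[[0, 3, 0],
 [3, -3, 3],
 [-1, 0, -2]].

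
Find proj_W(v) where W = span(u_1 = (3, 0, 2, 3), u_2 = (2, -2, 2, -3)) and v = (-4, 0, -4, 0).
proj_W(v) = (-1876/461, 664/461, -20*2**(209/327)*3**(256/327)*5**(56/327)*7**(265/327)/147, -216/461)

Set up U = [u_1 | ... | u_2] ∈ R^(4×2). The projector onto W = col(U) is P = U (U^T U)^(-1) U^T.
Compute U^T U =
  [22, 1]
  [1, 21],
and U^T v = (-20, -16).
Solve U^T U · c = U^T v for the coefficients: c = (-404/461, -332/461). The projection is proj_W(v) = U c.
Check: (v - proj_W(v)) · u_1 = 0  (should be 0).
Check: (v - proj_W(v)) · u_2 = 0  (should be 0).
Result: proj_W(v) = (-1876/461, 664/461, -20*2**(209/327)*3**(256/327)*5**(56/327)*7**(265/327)/147, -216/461).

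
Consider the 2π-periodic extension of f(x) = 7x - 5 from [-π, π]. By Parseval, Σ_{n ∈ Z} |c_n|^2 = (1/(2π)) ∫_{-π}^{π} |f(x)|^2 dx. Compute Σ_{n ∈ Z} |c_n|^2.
Σ |c_n|^2 = 49π^2/3 + 25

Expand and integrate term by term over [-π, π]:
  ∫ (7x)^2 dx = 49·(2π^3/3); ∫ 2·7·(-5)·x dx = 0 (odd integrand); ∫ (-5)^2 dx = 25·2π.
So (1/(2π)) ∫_{-π}^{π} (7x - 5)^2 dx = 49π^2/3 + 25 = 49π^2/3 + 25.
Parseval ⇒ Σ |c_n|^2 = 49π^2/3 + 25.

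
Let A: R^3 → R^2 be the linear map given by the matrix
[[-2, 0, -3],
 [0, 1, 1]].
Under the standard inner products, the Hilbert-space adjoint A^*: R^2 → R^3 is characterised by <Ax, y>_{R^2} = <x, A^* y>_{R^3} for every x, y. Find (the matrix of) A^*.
A^* = A^T =
[[-2, 0],
 [0, 1],
 [-3, 1]]

For real matrices with standard dot products, the defining identity <Ax, y> = <x, A^* y> gives (Ax)^T y = x^T (A^*) y, i.e. x^T A^T y = x^T (A^*) y. Since this holds for all x, y, we must have A^* = A^T. Therefore
A^* =
[[-2, 0],
 [0, 1],
 [-3, 1]].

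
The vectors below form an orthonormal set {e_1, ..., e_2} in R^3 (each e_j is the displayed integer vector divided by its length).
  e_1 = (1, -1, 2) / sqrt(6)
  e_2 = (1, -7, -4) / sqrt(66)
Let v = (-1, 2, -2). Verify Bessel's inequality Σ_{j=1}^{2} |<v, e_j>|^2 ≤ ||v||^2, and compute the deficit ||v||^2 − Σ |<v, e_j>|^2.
Σ |<v, e_j>|^2 = 98/11; ||v||^2 = 9; deficit = 1/11

Write each e_j = u_j / sqrt(<u_j, u_j>) where u_j is the displayed integer vector. Then <v, e_j> = <v, u_j> / sqrt(<u_j, u_j>), so |<v, e_j>|^2 = <v, u_j>^2 / <u_j, u_j>.
Coefficients: <v, e_1> = -7/sqrt(6), <v, e_2> = -7/sqrt(66).
Square and sum: Σ |<v, e_j>|^2 = 98/11.
Compute ||v||^2 = v·v = 9.
Deficit = 9 − 98/11 = 1/11 ≥ 0, confirming Bessel's inequality. (The deficit equals ||v − Σ <v,e_j> e_j||^2, the squared distance from v to span{e_j}.)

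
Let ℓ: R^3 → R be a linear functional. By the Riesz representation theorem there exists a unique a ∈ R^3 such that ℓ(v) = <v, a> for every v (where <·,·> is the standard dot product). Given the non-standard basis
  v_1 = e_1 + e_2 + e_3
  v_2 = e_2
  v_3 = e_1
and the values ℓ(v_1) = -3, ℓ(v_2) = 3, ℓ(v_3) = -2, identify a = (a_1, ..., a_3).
a = (-2, 3, -4)

Write a = (a_1, ..., a_3) in the standard basis. For each basis vector v_i, ℓ(v_i) = <v_i, a> is a linear equation in the a_j's. Collect the n equations into a matrix system V a = ℓ, where row i of V is v_i (expressed in the standard basis). Since V is invertible (lower-triangular with 1s on the diagonal, up to permutation), solve by back-substitution:
  V =
[[1, 1, 1],
 [0, 1, 0],
 [1, 0, 0]]
  V a = (-3, 3, -2)
Solving gives a = (-2, 3, -4).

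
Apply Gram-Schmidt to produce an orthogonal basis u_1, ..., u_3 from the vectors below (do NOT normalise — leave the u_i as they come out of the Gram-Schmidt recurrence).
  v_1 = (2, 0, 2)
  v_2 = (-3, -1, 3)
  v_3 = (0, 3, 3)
Orthogonal basis:
  u_1 = (2, 0, 2)
  u_2 = (-3, -1, 3)
  u_3 = (-21/38, 63/19, 21/38)

Apply the Gram-Schmidt recurrence
  u_1 = v_1
  u_i = v_i − Σ_{j<i} ((v_i · u_j) / (u_j · u_j)) · u_j.

Step by step this gives:
  u_1 = (2, 0, 2)
  u_2 = (-3, -1, 3)
  u_3 = (-21/38, 63/19, 21/38)

Orthogonality check:
  u_2 · u_1 = 0 (should be 0)
  u_3 · u_1 = 0 (should be 0)
  u_3 · u_2 = 0 (should be 0)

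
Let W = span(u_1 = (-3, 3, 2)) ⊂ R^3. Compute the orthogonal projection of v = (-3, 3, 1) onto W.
proj_W(v) = (-30/11, 30/11, 20/11)

Set up U = [u_1 | ... | u_1] ∈ R^(3×1). The projector onto W = col(U) is P = U (U^T U)^(-1) U^T.
Compute U^T U =
  [22],
and U^T v = (20).
Solve U^T U · c = U^T v for the coefficients: c = (10/11). The projection is proj_W(v) = U c.
Check: (v - proj_W(v)) · u_1 = 0  (should be 0).
Result: proj_W(v) = (-30/11, 30/11, 20/11).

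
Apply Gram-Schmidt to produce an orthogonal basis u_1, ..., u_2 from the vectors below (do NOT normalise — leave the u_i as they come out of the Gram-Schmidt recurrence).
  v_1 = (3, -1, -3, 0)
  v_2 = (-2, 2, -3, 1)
Orthogonal basis:
  u_1 = (3, -1, -3, 0)
  u_2 = (-41/19, 39/19, -54/19, 1)

Apply the Gram-Schmidt recurrence
  u_1 = v_1
  u_i = v_i − Σ_{j<i} ((v_i · u_j) / (u_j · u_j)) · u_j.

Step by step this gives:
  u_1 = (3, -1, -3, 0)
  u_2 = (-41/19, 39/19, -54/19, 1)

Orthogonality check:
  u_2 · u_1 = 0 (should be 0)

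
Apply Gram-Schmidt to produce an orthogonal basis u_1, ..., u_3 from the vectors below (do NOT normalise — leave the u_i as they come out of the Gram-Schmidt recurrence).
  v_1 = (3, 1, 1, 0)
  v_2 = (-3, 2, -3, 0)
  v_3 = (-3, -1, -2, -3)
Orthogonal basis:
  u_1 = (3, 1, 1, 0)
  u_2 = (-3/11, 32/11, -23/11, 0)
  u_3 = (45/142, -27/71, -81/142, -3)

Apply the Gram-Schmidt recurrence
  u_1 = v_1
  u_i = v_i − Σ_{j<i} ((v_i · u_j) / (u_j · u_j)) · u_j.

Step by step this gives:
  u_1 = (3, 1, 1, 0)
  u_2 = (-3/11, 32/11, -23/11, 0)
  u_3 = (45/142, -27/71, -81/142, -3)

Orthogonality check:
  u_2 · u_1 = 0 (should be 0)
  u_3 · u_1 = 0 (should be 0)
  u_3 · u_2 = 0 (should be 0)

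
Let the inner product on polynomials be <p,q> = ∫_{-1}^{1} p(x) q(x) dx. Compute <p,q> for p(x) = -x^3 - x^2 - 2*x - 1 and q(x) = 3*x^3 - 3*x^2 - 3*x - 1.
<p,q> = 164/21

Expand the product: p(x)·q(x) = -3*x^6 + 7*x^3 + 10*x^2 + 5*x + 1.
∫_{-1}^{1} of each monomial x^k gives [2/(k+1) if k even, 0 if k odd]. Integrating term-by-term (or equivalently evaluating the antiderivative F(x) = -3*x^7/7 + 7*x^4/4 + 10*x^3/3 + 5*x^2/2 + x at the endpoints):
  F(1) − F(−1) = 685/84 − (29/84) = 164/21.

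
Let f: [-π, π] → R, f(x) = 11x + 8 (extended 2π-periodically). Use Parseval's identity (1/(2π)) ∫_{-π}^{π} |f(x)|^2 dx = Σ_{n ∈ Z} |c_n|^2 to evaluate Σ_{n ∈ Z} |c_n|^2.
Σ |c_n|^2 = 121π^2/3 + 64

Expand and integrate term by term over [-π, π]:
  ∫ (11x)^2 dx = 121·(2π^3/3); ∫ 2·11·(8)·x dx = 0 (odd integrand); ∫ 8^2 dx = 64·2π.
So (1/(2π)) ∫_{-π}^{π} (11x + 8)^2 dx = 121π^2/3 + 64 = 121π^2/3 + 64.
Parseval ⇒ Σ |c_n|^2 = 121π^2/3 + 64.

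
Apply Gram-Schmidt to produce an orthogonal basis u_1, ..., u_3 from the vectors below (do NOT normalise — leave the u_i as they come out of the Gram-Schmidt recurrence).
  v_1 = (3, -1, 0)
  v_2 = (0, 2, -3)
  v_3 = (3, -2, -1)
Orthogonal basis:
  u_1 = (3, -1, 0)
  u_2 = (3/5, 9/5, -3)
  u_3 = (-5/14, -15/14, -5/7)

Apply the Gram-Schmidt recurrence
  u_1 = v_1
  u_i = v_i − Σ_{j<i} ((v_i · u_j) / (u_j · u_j)) · u_j.

Step by step this gives:
  u_1 = (3, -1, 0)
  u_2 = (3/5, 9/5, -3)
  u_3 = (-5/14, -15/14, -5/7)

Orthogonality check:
  u_2 · u_1 = 0 (should be 0)
  u_3 · u_1 = 0 (should be 0)
  u_3 · u_2 = 0 (should be 0)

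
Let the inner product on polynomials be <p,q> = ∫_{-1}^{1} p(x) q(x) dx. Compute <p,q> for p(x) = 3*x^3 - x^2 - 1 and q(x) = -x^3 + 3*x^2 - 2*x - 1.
<p,q> = -398/105

Expand the product: p(x)·q(x) = -3*x^6 + 10*x^5 - 9*x^4 - 2*x^2 + 2*x + 1.
∫_{-1}^{1} of each monomial x^k gives [2/(k+1) if k even, 0 if k odd]. Integrating term-by-term (or equivalently evaluating the antiderivative F(x) = -3*x^7/7 + 5*x^6/3 - 9*x^5/5 - 2*x^3/3 + x^2 + x at the endpoints):
  F(1) − F(−1) = 27/35 − (479/105) = -398/105.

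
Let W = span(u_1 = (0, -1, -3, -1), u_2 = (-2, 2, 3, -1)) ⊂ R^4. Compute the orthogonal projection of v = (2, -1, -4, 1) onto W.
proj_W(v) = (89/49, -102/49, -345/98, 9/14)

Set up U = [u_1 | ... | u_2] ∈ R^(4×2). The projector onto W = col(U) is P = U (U^T U)^(-1) U^T.
Compute U^T U =
  [11, -10]
  [-10, 18],
and U^T v = (12, -19).
Solve U^T U · c = U^T v for the coefficients: c = (13/49, -89/98). The projection is proj_W(v) = U c.
Check: (v - proj_W(v)) · u_1 = 0  (should be 0).
Check: (v - proj_W(v)) · u_2 = 0  (should be 0).
Result: proj_W(v) = (89/49, -102/49, -345/98, 9/14).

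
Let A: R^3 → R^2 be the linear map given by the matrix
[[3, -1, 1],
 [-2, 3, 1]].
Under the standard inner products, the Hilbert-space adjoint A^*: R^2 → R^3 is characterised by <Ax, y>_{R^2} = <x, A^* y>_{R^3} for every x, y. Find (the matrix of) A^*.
A^* = A^T =
[[3, -2],
 [-1, 3],
 [1, 1]]

For real matrices with standard dot products, the defining identity <Ax, y> = <x, A^* y> gives (Ax)^T y = x^T (A^*) y, i.e. x^T A^T y = x^T (A^*) y. Since this holds for all x, y, we must have A^* = A^T. Therefore
A^* =
[[3, -2],
 [-1, 3],
 [1, 1]].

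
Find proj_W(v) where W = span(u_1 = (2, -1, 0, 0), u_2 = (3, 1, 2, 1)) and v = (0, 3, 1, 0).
proj_W(v) = (-2/5, 11/5, 8/5, 4/5)

Set up U = [u_1 | ... | u_2] ∈ R^(4×2). The projector onto W = col(U) is P = U (U^T U)^(-1) U^T.
Compute U^T U =
  [5, 5]
  [5, 15],
and U^T v = (-3, 5).
Solve U^T U · c = U^T v for the coefficients: c = (-7/5, 4/5). The projection is proj_W(v) = U c.
Check: (v - proj_W(v)) · u_1 = 0  (should be 0).
Check: (v - proj_W(v)) · u_2 = 0  (should be 0).
Result: proj_W(v) = (-2/5, 11/5, 8/5, 4/5).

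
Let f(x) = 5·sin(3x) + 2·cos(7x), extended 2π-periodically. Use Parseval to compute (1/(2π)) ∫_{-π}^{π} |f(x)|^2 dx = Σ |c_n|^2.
Σ |c_n|^2 = 29/2

Expand |f|^2 and use orthogonality of {sin(nx), cos(mx)} on [-π, π]:
  ∫_{-π}^{π} sin(nx)^2 dx = π, ∫ cos(mx)^2 dx = π, and cross terms integrate to 0.
So ∫_{-π}^{π} f(x)^2 dx = 5^2 · π + 2^2 · π = (25 + 4)π.
Divide by 2π: (25 + 4)/2 = 29/2.
By Parseval, this equals Σ |c_n|^2.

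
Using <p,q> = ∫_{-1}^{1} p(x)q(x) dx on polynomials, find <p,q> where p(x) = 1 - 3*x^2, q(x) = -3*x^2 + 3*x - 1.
<p,q> = 8/5

Expand the product: p(x)·q(x) = 9*x^4 - 9*x^3 + 3*x - 1.
∫_{-1}^{1} of each monomial x^k gives [2/(k+1) if k even, 0 if k odd]. Integrating term-by-term (or equivalently evaluating the antiderivative F(x) = 9*x^5/5 - 9*x^4/4 + 3*x^2/2 - x at the endpoints):
  F(1) − F(−1) = 1/20 − (-31/20) = 8/5.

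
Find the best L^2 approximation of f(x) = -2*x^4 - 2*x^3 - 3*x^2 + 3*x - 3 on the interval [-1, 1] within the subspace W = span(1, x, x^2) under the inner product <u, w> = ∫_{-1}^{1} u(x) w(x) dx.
g(x) = -33*x^2/7 + 9*x/5 - 99/35

The best approximation g ∈ W is the orthogonal projection of f onto W. Writing g = a_0 + a_1 x + a_2 x^2, the coefficients solve the normal equations G · a = b where
  G_{ij} = <φ_i, φ_j> and b_i = <f, φ_i>, with φ_0 = 1, φ_1 = x, φ_2 = x^2.
G =
  [2, 0, 2/3]
  [0, 2/3, 0]
  [2/3, 0, 2/5],
b = (-44/5, 6/5, -132/35).
Solving gives a_0 = -99/35, a_1 = 9/5, a_2 = -33/7, so
  g(x) = -33*x^2/7 + 9*x/5 - 99/35.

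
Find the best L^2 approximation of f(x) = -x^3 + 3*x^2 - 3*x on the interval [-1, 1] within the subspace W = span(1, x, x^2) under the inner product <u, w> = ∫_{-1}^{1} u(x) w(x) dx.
g(x) = 3*x^2 - 18*x/5

The best approximation g ∈ W is the orthogonal projection of f onto W. Writing g = a_0 + a_1 x + a_2 x^2, the coefficients solve the normal equations G · a = b where
  G_{ij} = <φ_i, φ_j> and b_i = <f, φ_i>, with φ_0 = 1, φ_1 = x, φ_2 = x^2.
G =
  [2, 0, 2/3]
  [0, 2/3, 0]
  [2/3, 0, 2/5],
b = (2, -12/5, 6/5).
Solving gives a_0 = 0, a_1 = -18/5, a_2 = 3, so
  g(x) = 3*x^2 - 18*x/5.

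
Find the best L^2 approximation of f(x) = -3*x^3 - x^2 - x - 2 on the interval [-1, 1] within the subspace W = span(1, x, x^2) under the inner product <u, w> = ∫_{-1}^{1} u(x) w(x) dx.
g(x) = -x^2 - 14*x/5 - 2

The best approximation g ∈ W is the orthogonal projection of f onto W. Writing g = a_0 + a_1 x + a_2 x^2, the coefficients solve the normal equations G · a = b where
  G_{ij} = <φ_i, φ_j> and b_i = <f, φ_i>, with φ_0 = 1, φ_1 = x, φ_2 = x^2.
G =
  [2, 0, 2/3]
  [0, 2/3, 0]
  [2/3, 0, 2/5],
b = (-14/3, -28/15, -26/15).
Solving gives a_0 = -2, a_1 = -14/5, a_2 = -1, so
  g(x) = -x^2 - 14*x/5 - 2.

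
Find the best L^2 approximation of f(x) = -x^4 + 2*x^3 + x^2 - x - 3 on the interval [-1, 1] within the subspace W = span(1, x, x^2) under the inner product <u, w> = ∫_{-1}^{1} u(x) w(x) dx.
g(x) = x^2/7 + x/5 - 102/35

The best approximation g ∈ W is the orthogonal projection of f onto W. Writing g = a_0 + a_1 x + a_2 x^2, the coefficients solve the normal equations G · a = b where
  G_{ij} = <φ_i, φ_j> and b_i = <f, φ_i>, with φ_0 = 1, φ_1 = x, φ_2 = x^2.
G =
  [2, 0, 2/3]
  [0, 2/3, 0]
  [2/3, 0, 2/5],
b = (-86/15, 2/15, -66/35).
Solving gives a_0 = -102/35, a_1 = 1/5, a_2 = 1/7, so
  g(x) = x^2/7 + x/5 - 102/35.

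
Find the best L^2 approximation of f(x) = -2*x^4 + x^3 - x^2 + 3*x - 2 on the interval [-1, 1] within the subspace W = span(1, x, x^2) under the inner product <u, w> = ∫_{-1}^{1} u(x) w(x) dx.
g(x) = -19*x^2/7 + 18*x/5 - 64/35

The best approximation g ∈ W is the orthogonal projection of f onto W. Writing g = a_0 + a_1 x + a_2 x^2, the coefficients solve the normal equations G · a = b where
  G_{ij} = <φ_i, φ_j> and b_i = <f, φ_i>, with φ_0 = 1, φ_1 = x, φ_2 = x^2.
G =
  [2, 0, 2/3]
  [0, 2/3, 0]
  [2/3, 0, 2/5],
b = (-82/15, 12/5, -242/105).
Solving gives a_0 = -64/35, a_1 = 18/5, a_2 = -19/7, so
  g(x) = -19*x^2/7 + 18*x/5 - 64/35.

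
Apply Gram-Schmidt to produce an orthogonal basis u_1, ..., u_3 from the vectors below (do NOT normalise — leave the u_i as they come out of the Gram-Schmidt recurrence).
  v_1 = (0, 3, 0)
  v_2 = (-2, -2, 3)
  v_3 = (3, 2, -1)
Orthogonal basis:
  u_1 = (0, 3, 0)
  u_2 = (-2, 0, 3)
  u_3 = (21/13, 0, 14/13)

Apply the Gram-Schmidt recurrence
  u_1 = v_1
  u_i = v_i − Σ_{j<i} ((v_i · u_j) / (u_j · u_j)) · u_j.

Step by step this gives:
  u_1 = (0, 3, 0)
  u_2 = (-2, 0, 3)
  u_3 = (21/13, 0, 14/13)

Orthogonality check:
  u_2 · u_1 = 0 (should be 0)
  u_3 · u_1 = 0 (should be 0)
  u_3 · u_2 = 0 (should be 0)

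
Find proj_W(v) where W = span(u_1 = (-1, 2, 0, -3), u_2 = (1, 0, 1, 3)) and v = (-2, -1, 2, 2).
proj_W(v) = (5/9, -2/9, 4/9, 5/3)

Set up U = [u_1 | ... | u_2] ∈ R^(4×2). The projector onto W = col(U) is P = U (U^T U)^(-1) U^T.
Compute U^T U =
  [14, -10]
  [-10, 11],
and U^T v = (-6, 6).
Solve U^T U · c = U^T v for the coefficients: c = (-1/9, 4/9). The projection is proj_W(v) = U c.
Check: (v - proj_W(v)) · u_1 = 0  (should be 0).
Check: (v - proj_W(v)) · u_2 = 0  (should be 0).
Result: proj_W(v) = (5/9, -2/9, 4/9, 5/3).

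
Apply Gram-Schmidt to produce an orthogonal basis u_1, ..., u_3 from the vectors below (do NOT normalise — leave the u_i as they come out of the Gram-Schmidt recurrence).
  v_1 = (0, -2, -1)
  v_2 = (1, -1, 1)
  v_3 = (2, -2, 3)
Orthogonal basis:
  u_1 = (0, -2, -1)
  u_2 = (1, -3/5, 6/5)
  u_3 = (-3/7, -1/7, 2/7)

Apply the Gram-Schmidt recurrence
  u_1 = v_1
  u_i = v_i − Σ_{j<i} ((v_i · u_j) / (u_j · u_j)) · u_j.

Step by step this gives:
  u_1 = (0, -2, -1)
  u_2 = (1, -3/5, 6/5)
  u_3 = (-3/7, -1/7, 2/7)

Orthogonality check:
  u_2 · u_1 = 0 (should be 0)
  u_3 · u_1 = 0 (should be 0)
  u_3 · u_2 = 0 (should be 0)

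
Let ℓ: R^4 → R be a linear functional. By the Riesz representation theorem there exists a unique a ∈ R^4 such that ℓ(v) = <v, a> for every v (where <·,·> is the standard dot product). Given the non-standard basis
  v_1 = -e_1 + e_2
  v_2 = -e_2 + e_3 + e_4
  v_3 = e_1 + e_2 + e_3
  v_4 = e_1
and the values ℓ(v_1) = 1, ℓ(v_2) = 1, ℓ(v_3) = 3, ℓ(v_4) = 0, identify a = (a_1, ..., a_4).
a = (0, 1, 2, 0)

Write a = (a_1, ..., a_4) in the standard basis. For each basis vector v_i, ℓ(v_i) = <v_i, a> is a linear equation in the a_j's. Collect the n equations into a matrix system V a = ℓ, where row i of V is v_i (expressed in the standard basis). Since V is invertible (lower-triangular with 1s on the diagonal, up to permutation), solve by back-substitution:
  V =
[[-1, 1, 0, 0],
 [0, -1, 1, 1],
 [1, 1, 1, 0],
 [1, 0, 0, 0]]
  V a = (1, 1, 3, 0)
Solving gives a = (0, 1, 2, 0).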